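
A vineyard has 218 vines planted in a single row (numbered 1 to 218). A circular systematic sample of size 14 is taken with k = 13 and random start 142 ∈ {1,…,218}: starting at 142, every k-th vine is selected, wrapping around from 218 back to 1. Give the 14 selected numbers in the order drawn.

Selection 1: 142
Selection 2: 142 + 13 = 155
Selection 3: 155 + 13 = 168
Selection 4: 168 + 13 = 181
Selection 5: 181 + 13 = 194
Selection 6: 194 + 13 = 207
Selection 7: 207 + 13 = 220 → 220 − 218 = 2
Selection 8: 2 + 13 = 15
Selection 9: 15 + 13 = 28
Selection 10: 28 + 13 = 41
Selection 11: 41 + 13 = 54
Selection 12: 54 + 13 = 67
Selection 13: 67 + 13 = 80
Selection 14: 80 + 13 = 93

142, 155, 168, 181, 194, 207, 2, 15, 28, 41, 54, 67, 80, 93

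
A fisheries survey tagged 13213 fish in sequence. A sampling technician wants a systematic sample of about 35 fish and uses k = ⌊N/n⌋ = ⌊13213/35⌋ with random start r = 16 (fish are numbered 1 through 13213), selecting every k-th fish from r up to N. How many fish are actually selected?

36

k = ⌊13213/35⌋ = 377
Achieved size = ⌊(13213 − 16)/377⌋ + 1 = ⌊13197/377⌋ + 1 = 35 + 1 = 36
(last selection: 16 + 35×377 = 13211 ≤ 13213; next would be 13588 > 13213)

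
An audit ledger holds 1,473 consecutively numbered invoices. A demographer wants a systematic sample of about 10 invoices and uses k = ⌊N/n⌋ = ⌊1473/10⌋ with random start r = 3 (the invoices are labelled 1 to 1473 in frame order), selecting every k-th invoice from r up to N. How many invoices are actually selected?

k = ⌊1473/10⌋ = 147
Achieved size = ⌊(1473 − 3)/147⌋ + 1 = ⌊1470/147⌋ + 1 = 10 + 1 = 11
(last selection: 3 + 10×147 = 1473 ≤ 1473; next would be 1620 > 1473)

11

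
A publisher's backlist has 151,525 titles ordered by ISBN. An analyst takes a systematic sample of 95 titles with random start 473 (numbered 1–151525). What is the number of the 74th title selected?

k = 151525/95 = 1595
74th selection = r + (74−1)·k = 473 + 73×1595 = 473 + 116435 = 116908

116908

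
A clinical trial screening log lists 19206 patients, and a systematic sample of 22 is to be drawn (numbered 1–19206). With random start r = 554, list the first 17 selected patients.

k = N/n = 19206/22 = 873
patient 1: 554
patient 2: 554 + 873 = 1427
patient 3: 1427 + 873 = 2300
patient 4: 2300 + 873 = 3173
patient 5: 3173 + 873 = 4046
patient 6: 4046 + 873 = 4919
patient 7: 4919 + 873 = 5792
patient 8: 5792 + 873 = 6665
patient 9: 6665 + 873 = 7538
patient 10: 7538 + 873 = 8411
patient 11: 8411 + 873 = 9284
patient 12: 9284 + 873 = 10157
patient 13: 10157 + 873 = 11030
patient 14: 11030 + 873 = 11903
patient 15: 11903 + 873 = 12776
patient 16: 12776 + 873 = 13649
patient 17: 13649 + 873 = 14522

554, 1427, 2300, 3173, 4046, 4919, 5792, 6665, 7538, 8411, 9284, 10157, 11030, 11903, 12776, 13649, 14522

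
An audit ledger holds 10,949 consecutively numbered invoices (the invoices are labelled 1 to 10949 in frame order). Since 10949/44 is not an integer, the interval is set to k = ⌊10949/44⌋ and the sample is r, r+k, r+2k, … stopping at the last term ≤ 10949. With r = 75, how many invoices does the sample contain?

k = ⌊10949/44⌋ = 248
Achieved size = ⌊(10949 − 75)/248⌋ + 1 = ⌊10874/248⌋ + 1 = 43 + 1 = 44
(last selection: 75 + 43×248 = 10739 ≤ 10949; next would be 10987 > 10949)

44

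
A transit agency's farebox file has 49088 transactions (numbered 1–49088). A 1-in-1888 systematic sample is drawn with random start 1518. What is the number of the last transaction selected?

k = 1888
26th selection = r + (26−1)·k = 1518 + 25×1888 = 1518 + 47200 = 48718

48718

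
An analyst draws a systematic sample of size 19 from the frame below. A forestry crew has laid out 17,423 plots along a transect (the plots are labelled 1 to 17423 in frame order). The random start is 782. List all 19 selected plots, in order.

k = N/n = 17423/19 = 917
plot 1: 782
plot 2: 782 + 917 = 1699
plot 3: 1699 + 917 = 2616
plot 4: 2616 + 917 = 3533
plot 5: 3533 + 917 = 4450
plot 6: 4450 + 917 = 5367
plot 7: 5367 + 917 = 6284
plot 8: 6284 + 917 = 7201
plot 9: 7201 + 917 = 8118
plot 10: 8118 + 917 = 9035
plot 11: 9035 + 917 = 9952
plot 12: 9952 + 917 = 10869
plot 13: 10869 + 917 = 11786
plot 14: 11786 + 917 = 12703
plot 15: 12703 + 917 = 13620
plot 16: 13620 + 917 = 14537
plot 17: 14537 + 917 = 15454
plot 18: 15454 + 917 = 16371
plot 19: 16371 + 917 = 17288

782, 1699, 2616, 3533, 4450, 5367, 6284, 7201, 8118, 9035, 9952, 10869, 11786, 12703, 13620, 14537, 15454, 16371, 17288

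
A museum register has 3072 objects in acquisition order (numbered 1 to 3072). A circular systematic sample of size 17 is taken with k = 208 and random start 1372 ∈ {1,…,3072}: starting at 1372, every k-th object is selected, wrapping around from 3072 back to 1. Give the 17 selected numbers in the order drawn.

1372, 1580, 1788, 1996, 2204, 2412, 2620, 2828, 3036, 172, 380, 588, 796, 1004, 1212, 1420, 1628

Selection 1: 1372
Selection 2: 1372 + 208 = 1580
Selection 3: 1580 + 208 = 1788
Selection 4: 1788 + 208 = 1996
Selection 5: 1996 + 208 = 2204
Selection 6: 2204 + 208 = 2412
Selection 7: 2412 + 208 = 2620
Selection 8: 2620 + 208 = 2828
Selection 9: 2828 + 208 = 3036
Selection 10: 3036 + 208 = 3244 → 3244 − 3072 = 172
Selection 11: 172 + 208 = 380
Selection 12: 380 + 208 = 588
Selection 13: 588 + 208 = 796
Selection 14: 796 + 208 = 1004
Selection 15: 1004 + 208 = 1212
Selection 16: 1212 + 208 = 1420
Selection 17: 1420 + 208 = 1628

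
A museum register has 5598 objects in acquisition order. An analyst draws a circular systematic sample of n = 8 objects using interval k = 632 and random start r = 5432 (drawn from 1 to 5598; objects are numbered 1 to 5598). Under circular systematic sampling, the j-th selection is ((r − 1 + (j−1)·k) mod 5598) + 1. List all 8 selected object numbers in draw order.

Selection 1: 5432
Selection 2: 5432 + 632 = 6064 → 6064 − 5598 = 466
Selection 3: 466 + 632 = 1098
Selection 4: 1098 + 632 = 1730
Selection 5: 1730 + 632 = 2362
Selection 6: 2362 + 632 = 2994
Selection 7: 2994 + 632 = 3626
Selection 8: 3626 + 632 = 4258

5432, 466, 1098, 1730, 2362, 2994, 3626, 4258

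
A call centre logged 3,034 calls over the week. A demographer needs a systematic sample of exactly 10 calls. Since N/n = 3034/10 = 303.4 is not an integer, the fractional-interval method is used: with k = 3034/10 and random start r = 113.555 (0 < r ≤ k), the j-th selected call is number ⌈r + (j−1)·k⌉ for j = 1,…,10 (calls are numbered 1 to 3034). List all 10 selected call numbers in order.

114, 417, 721, 1024, 1328, 1631, 1934, 2238, 2541, 2845

j=1: r + 0k = 113.555 → ⌈·⌉ = 114
j=2: r + 1k = 416.955 → ⌈·⌉ = 417
j=3: r + 2k = 720.355 → ⌈·⌉ = 721
j=4: r + 3k = 1023.755 → ⌈·⌉ = 1024
j=5: r + 4k = 1327.155 → ⌈·⌉ = 1328
j=6: r + 5k = 1630.555 → ⌈·⌉ = 1631
j=7: r + 6k = 1933.955 → ⌈·⌉ = 1934
j=8: r + 7k = 2237.355 → ⌈·⌉ = 2238
j=9: r + 8k = 2540.755 → ⌈·⌉ = 2541
j=10: r + 9k = 2844.155 → ⌈·⌉ = 2845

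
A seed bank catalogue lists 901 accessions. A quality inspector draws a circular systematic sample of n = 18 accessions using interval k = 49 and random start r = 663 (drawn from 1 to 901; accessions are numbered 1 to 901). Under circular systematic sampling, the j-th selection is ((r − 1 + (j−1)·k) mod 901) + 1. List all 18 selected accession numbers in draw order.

Selection 1: 663
Selection 2: 663 + 49 = 712
Selection 3: 712 + 49 = 761
Selection 4: 761 + 49 = 810
Selection 5: 810 + 49 = 859
Selection 6: 859 + 49 = 908 → 908 − 901 = 7
Selection 7: 7 + 49 = 56
Selection 8: 56 + 49 = 105
Selection 9: 105 + 49 = 154
Selection 10: 154 + 49 = 203
Selection 11: 203 + 49 = 252
Selection 12: 252 + 49 = 301
Selection 13: 301 + 49 = 350
Selection 14: 350 + 49 = 399
Selection 15: 399 + 49 = 448
Selection 16: 448 + 49 = 497
Selection 17: 497 + 49 = 546
Selection 18: 546 + 49 = 595

663, 712, 761, 810, 859, 7, 56, 105, 154, 203, 252, 301, 350, 399, 448, 497, 546, 595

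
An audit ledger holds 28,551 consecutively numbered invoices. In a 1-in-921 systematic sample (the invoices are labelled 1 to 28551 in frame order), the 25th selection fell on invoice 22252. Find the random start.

148

k = 921
r = 22252 − (25−1)×921 = 22252 − 22104 = 148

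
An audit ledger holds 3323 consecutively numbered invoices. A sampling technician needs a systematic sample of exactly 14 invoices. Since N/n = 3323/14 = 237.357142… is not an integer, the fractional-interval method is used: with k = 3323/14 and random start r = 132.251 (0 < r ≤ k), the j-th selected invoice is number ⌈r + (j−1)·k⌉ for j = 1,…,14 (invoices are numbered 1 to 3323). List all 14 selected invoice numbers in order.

j=1: r + 0k = 132.251 → ⌈·⌉ = 133
j=2: r + 1k = 369.608142… → ⌈·⌉ = 370
j=3: r + 2k = 606.965285… → ⌈·⌉ = 607
j=4: r + 3k = 844.322428… → ⌈·⌉ = 845
j=5: r + 4k = 1081.679571… → ⌈·⌉ = 1082
j=6: r + 5k = 1319.036714… → ⌈·⌉ = 1320
j=7: r + 6k = 1556.393857… → ⌈·⌉ = 1557
j=8: r + 7k = 1793.751 → ⌈·⌉ = 1794
j=9: r + 8k = 2031.108142… → ⌈·⌉ = 2032
j=10: r + 9k = 2268.465285… → ⌈·⌉ = 2269
j=11: r + 10k = 2505.822428… → ⌈·⌉ = 2506
j=12: r + 11k = 2743.179571… → ⌈·⌉ = 2744
j=13: r + 12k = 2980.536714… → ⌈·⌉ = 2981
j=14: r + 13k = 3217.893857… → ⌈·⌉ = 3218

133, 370, 607, 845, 1082, 1320, 1557, 1794, 2032, 2269, 2506, 2744, 2981, 3218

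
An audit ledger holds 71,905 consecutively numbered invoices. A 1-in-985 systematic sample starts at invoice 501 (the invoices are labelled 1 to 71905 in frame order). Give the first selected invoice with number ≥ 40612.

40886

k = 985
Steps past start: ⌈(40612 − 501)/985⌉ = ⌈40111/985⌉ = 41
Selected invoice: 501 + 41×985 = 40886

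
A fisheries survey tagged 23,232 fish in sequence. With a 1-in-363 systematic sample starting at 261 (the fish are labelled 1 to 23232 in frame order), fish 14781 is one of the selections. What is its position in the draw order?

k = 363
position = (14781 − 261)/363 + 1 = 14520/363 + 1 = 40 + 1 = 41

41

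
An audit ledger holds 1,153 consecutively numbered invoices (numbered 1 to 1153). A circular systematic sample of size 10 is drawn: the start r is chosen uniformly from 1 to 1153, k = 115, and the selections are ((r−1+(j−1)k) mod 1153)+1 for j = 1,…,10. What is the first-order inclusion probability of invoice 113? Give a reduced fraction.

10/1153

For each position j, as r ranges over 1…1153 the j-th selection hits every invoice exactly once, so invoice 113 is selected for exactly 10 of the 1153 starts.
Inclusion probability = 10/1153.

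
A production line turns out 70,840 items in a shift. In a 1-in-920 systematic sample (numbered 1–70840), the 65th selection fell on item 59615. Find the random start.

735

k = 920
r = 59615 − (65−1)×920 = 59615 − 58880 = 735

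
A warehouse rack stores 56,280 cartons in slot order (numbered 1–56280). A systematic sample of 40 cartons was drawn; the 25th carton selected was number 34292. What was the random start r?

k = 56280/40 = 1407
r = 34292 − (25−1)×1407 = 34292 − 33768 = 524

524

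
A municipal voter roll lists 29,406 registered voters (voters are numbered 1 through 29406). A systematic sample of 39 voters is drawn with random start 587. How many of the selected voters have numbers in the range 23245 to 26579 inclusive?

k = 29406/39 = 754
First selection ≥ 23245: 587 + ⌈(23245−587)/754⌉·754 = 587 + 31×754 = 23961
Last selection ≤ 26579: 587 + ⌊(26579−587)/754⌋·754 = 587 + 34×754 = 26223
Count = 34 − 31 + 1 = 4

4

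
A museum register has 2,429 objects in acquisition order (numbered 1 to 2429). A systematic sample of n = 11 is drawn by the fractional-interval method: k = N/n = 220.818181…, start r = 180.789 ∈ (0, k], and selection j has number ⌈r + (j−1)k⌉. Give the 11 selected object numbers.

j=1: r + 0k = 180.789 → ⌈·⌉ = 181
j=2: r + 1k = 401.607181… → ⌈·⌉ = 402
j=3: r + 2k = 622.425363… → ⌈·⌉ = 623
j=4: r + 3k = 843.243545… → ⌈·⌉ = 844
j=5: r + 4k = 1064.061727… → ⌈·⌉ = 1065
j=6: r + 5k = 1284.879909… → ⌈·⌉ = 1285
j=7: r + 6k = 1505.698090… → ⌈·⌉ = 1506
j=8: r + 7k = 1726.516272… → ⌈·⌉ = 1727
j=9: r + 8k = 1947.334454… → ⌈·⌉ = 1948
j=10: r + 9k = 2168.152636… → ⌈·⌉ = 2169
j=11: r + 10k = 2388.970818… → ⌈·⌉ = 2389

181, 402, 623, 844, 1065, 1285, 1506, 1727, 1948, 2169, 2389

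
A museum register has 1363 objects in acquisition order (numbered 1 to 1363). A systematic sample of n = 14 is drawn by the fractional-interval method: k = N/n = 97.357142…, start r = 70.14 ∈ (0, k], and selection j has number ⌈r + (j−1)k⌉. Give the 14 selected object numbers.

j=1: r + 0k = 70.14 → ⌈·⌉ = 71
j=2: r + 1k = 167.497142… → ⌈·⌉ = 168
j=3: r + 2k = 264.854285… → ⌈·⌉ = 265
j=4: r + 3k = 362.211428… → ⌈·⌉ = 363
j=5: r + 4k = 459.568571… → ⌈·⌉ = 460
j=6: r + 5k = 556.925714… → ⌈·⌉ = 557
j=7: r + 6k = 654.282857… → ⌈·⌉ = 655
j=8: r + 7k = 751.64 → ⌈·⌉ = 752
j=9: r + 8k = 848.997142… → ⌈·⌉ = 849
j=10: r + 9k = 946.354285… → ⌈·⌉ = 947
j=11: r + 10k = 1043.711428… → ⌈·⌉ = 1044
j=12: r + 11k = 1141.068571… → ⌈·⌉ = 1142
j=13: r + 12k = 1238.425714… → ⌈·⌉ = 1239
j=14: r + 13k = 1335.782857… → ⌈·⌉ = 1336

71, 168, 265, 363, 460, 557, 655, 752, 849, 947, 1044, 1142, 1239, 1336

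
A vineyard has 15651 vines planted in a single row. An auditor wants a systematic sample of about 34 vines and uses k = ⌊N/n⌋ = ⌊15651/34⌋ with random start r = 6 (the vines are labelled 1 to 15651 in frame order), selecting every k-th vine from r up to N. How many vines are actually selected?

35

k = ⌊15651/34⌋ = 460
Achieved size = ⌊(15651 − 6)/460⌋ + 1 = ⌊15645/460⌋ + 1 = 34 + 1 = 35
(last selection: 6 + 34×460 = 15646 ≤ 15651; next would be 16106 > 15651)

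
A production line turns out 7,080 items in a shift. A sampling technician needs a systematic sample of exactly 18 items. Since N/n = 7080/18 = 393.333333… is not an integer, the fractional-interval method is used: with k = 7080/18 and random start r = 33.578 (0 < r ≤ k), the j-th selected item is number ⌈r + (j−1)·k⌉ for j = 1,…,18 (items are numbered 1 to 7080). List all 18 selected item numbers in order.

j=1: r + 0k = 33.578 → ⌈·⌉ = 34
j=2: r + 1k = 426.911333… → ⌈·⌉ = 427
j=3: r + 2k = 820.244666… → ⌈·⌉ = 821
j=4: r + 3k = 1213.578 → ⌈·⌉ = 1214
j=5: r + 4k = 1606.911333… → ⌈·⌉ = 1607
j=6: r + 5k = 2000.244666… → ⌈·⌉ = 2001
j=7: r + 6k = 2393.578 → ⌈·⌉ = 2394
j=8: r + 7k = 2786.911333… → ⌈·⌉ = 2787
j=9: r + 8k = 3180.244666… → ⌈·⌉ = 3181
j=10: r + 9k = 3573.578 → ⌈·⌉ = 3574
j=11: r + 10k = 3966.911333… → ⌈·⌉ = 3967
j=12: r + 11k = 4360.244666… → ⌈·⌉ = 4361
j=13: r + 12k = 4753.578 → ⌈·⌉ = 4754
j=14: r + 13k = 5146.911333… → ⌈·⌉ = 5147
j=15: r + 14k = 5540.244666… → ⌈·⌉ = 5541
j=16: r + 15k = 5933.578 → ⌈·⌉ = 5934
j=17: r + 16k = 6326.911333… → ⌈·⌉ = 6327
j=18: r + 17k = 6720.244666… → ⌈·⌉ = 6721

34, 427, 821, 1214, 1607, 2001, 2394, 2787, 3181, 3574, 3967, 4361, 4754, 5147, 5541, 5934, 6327, 6721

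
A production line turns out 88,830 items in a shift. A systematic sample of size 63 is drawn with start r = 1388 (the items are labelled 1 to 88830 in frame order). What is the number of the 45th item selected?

63428

k = 88830/63 = 1410
45th selection = r + (45−1)·k = 1388 + 44×1410 = 1388 + 62040 = 63428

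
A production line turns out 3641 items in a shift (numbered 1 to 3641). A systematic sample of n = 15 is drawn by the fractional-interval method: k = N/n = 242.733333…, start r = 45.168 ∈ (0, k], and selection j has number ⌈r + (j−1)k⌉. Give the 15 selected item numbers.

46, 288, 531, 774, 1017, 1259, 1502, 1745, 1988, 2230, 2473, 2716, 2958, 3201, 3444

j=1: r + 0k = 45.168 → ⌈·⌉ = 46
j=2: r + 1k = 287.901333… → ⌈·⌉ = 288
j=3: r + 2k = 530.634666… → ⌈·⌉ = 531
j=4: r + 3k = 773.368 → ⌈·⌉ = 774
j=5: r + 4k = 1016.101333… → ⌈·⌉ = 1017
j=6: r + 5k = 1258.834666… → ⌈·⌉ = 1259
j=7: r + 6k = 1501.568 → ⌈·⌉ = 1502
j=8: r + 7k = 1744.301333… → ⌈·⌉ = 1745
j=9: r + 8k = 1987.034666… → ⌈·⌉ = 1988
j=10: r + 9k = 2229.768 → ⌈·⌉ = 2230
j=11: r + 10k = 2472.501333… → ⌈·⌉ = 2473
j=12: r + 11k = 2715.234666… → ⌈·⌉ = 2716
j=13: r + 12k = 2957.968 → ⌈·⌉ = 2958
j=14: r + 13k = 3200.701333… → ⌈·⌉ = 3201
j=15: r + 14k = 3443.434666… → ⌈·⌉ = 3444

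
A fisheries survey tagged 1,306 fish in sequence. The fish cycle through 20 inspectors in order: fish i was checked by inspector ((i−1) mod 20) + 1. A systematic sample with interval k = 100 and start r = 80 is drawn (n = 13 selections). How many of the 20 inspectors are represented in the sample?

1

Consecutive selections differ by k = 100, so their inspector numbers differ by 100 mod 20 = 0.
gcd(100, 20) = 20, so the sample visits 20/20 = 1 distinct residues mod 20.
Start 80 is inspector 20; the inspectors hit are 20.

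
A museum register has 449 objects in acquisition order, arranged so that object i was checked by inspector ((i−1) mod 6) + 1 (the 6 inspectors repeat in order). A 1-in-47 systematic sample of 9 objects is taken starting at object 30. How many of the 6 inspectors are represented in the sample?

6

Consecutive selections differ by k = 47, so their inspector numbers differ by 47 mod 6 = 5.
gcd(47, 6) = 1, so the sample visits 6/1 = 6 distinct residues mod 6.
Start 30 is inspector 6; the inspectors hit are 1, 2, 3, 4, 5, 6.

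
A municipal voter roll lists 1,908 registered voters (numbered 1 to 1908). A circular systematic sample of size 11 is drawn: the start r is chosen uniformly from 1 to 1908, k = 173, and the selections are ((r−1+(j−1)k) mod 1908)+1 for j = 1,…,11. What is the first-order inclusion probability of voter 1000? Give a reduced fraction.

For each position j, as r ranges over 1…1908 the j-th selection hits every voter exactly once, so voter 1000 is selected for exactly 11 of the 1908 starts.
Inclusion probability = 11/1908.

11/1908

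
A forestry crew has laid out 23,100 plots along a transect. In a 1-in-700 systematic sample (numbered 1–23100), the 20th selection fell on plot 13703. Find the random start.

k = 700
r = 13703 − (20−1)×700 = 13703 − 13300 = 403

403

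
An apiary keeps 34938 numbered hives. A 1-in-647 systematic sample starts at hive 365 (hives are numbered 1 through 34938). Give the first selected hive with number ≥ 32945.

k = 647
Steps past start: ⌈(32945 − 365)/647⌉ = ⌈32580/647⌉ = 51
Selected hive: 365 + 51×647 = 33362

33362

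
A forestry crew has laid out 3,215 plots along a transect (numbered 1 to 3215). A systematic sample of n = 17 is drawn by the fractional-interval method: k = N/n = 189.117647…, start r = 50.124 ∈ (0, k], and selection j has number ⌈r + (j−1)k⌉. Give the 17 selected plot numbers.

j=1: r + 0k = 50.124 → ⌈·⌉ = 51
j=2: r + 1k = 239.241647… → ⌈·⌉ = 240
j=3: r + 2k = 428.359294… → ⌈·⌉ = 429
j=4: r + 3k = 617.476941… → ⌈·⌉ = 618
j=5: r + 4k = 806.594588… → ⌈·⌉ = 807
j=6: r + 5k = 995.712235… → ⌈·⌉ = 996
j=7: r + 6k = 1184.829882… → ⌈·⌉ = 1185
j=8: r + 7k = 1373.947529… → ⌈·⌉ = 1374
j=9: r + 8k = 1563.065176… → ⌈·⌉ = 1564
j=10: r + 9k = 1752.182823… → ⌈·⌉ = 1753
j=11: r + 10k = 1941.300470… → ⌈·⌉ = 1942
j=12: r + 11k = 2130.418117… → ⌈·⌉ = 2131
j=13: r + 12k = 2319.535764… → ⌈·⌉ = 2320
j=14: r + 13k = 2508.653411… → ⌈·⌉ = 2509
j=15: r + 14k = 2697.771058… → ⌈·⌉ = 2698
j=16: r + 15k = 2886.888705… → ⌈·⌉ = 2887
j=17: r + 16k = 3076.006352… → ⌈·⌉ = 3077

51, 240, 429, 618, 807, 996, 1185, 1374, 1564, 1753, 1942, 2131, 2320, 2509, 2698, 2887, 3077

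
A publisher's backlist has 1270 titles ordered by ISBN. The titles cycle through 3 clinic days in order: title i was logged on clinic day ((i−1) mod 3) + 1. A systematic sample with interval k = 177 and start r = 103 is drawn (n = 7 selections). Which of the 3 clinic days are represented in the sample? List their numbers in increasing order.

1

Consecutive selections differ by k = 177, so their clinic day numbers differ by 177 mod 3 = 0.
gcd(177, 3) = 3, so the sample visits 3/3 = 1 distinct residues mod 3.
Start 103 is clinic day 1; the clinic days hit are 1.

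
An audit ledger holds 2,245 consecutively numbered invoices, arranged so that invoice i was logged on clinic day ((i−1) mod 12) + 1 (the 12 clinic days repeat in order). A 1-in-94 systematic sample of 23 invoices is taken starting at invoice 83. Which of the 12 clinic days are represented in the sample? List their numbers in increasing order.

1, 3, 5, 7, 9, 11

Consecutive selections differ by k = 94, so their clinic day numbers differ by 94 mod 12 = 10.
gcd(94, 12) = 2, so the sample visits 12/2 = 6 distinct residues mod 12.
Start 83 is clinic day 11; the clinic days hit are 1, 3, 5, 7, 9, 11.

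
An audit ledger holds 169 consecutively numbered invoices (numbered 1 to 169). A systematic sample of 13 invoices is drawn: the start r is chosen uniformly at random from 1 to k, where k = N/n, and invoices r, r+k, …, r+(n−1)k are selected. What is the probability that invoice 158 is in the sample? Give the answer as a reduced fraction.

k = 169/13 = 13.
Invoice 158 is selected iff r ≡ 158 (mod 13); exactly one such r in {1,…,13}.
Inclusion probability = 1/13.

1/13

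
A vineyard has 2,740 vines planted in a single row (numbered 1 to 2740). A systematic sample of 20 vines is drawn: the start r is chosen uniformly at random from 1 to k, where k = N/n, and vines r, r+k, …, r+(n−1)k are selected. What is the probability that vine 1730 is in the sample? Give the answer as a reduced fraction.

k = 2740/20 = 137.
Vine 1730 is selected iff r ≡ 1730 (mod 137); exactly one such r in {1,…,137}.
Inclusion probability = 1/137.

1/137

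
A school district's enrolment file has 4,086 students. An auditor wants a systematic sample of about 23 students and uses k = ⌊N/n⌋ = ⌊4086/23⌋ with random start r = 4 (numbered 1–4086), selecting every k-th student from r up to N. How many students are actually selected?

k = ⌊4086/23⌋ = 177
Achieved size = ⌊(4086 − 4)/177⌋ + 1 = ⌊4082/177⌋ + 1 = 23 + 1 = 24
(last selection: 4 + 23×177 = 4075 ≤ 4086; next would be 4252 > 4086)

24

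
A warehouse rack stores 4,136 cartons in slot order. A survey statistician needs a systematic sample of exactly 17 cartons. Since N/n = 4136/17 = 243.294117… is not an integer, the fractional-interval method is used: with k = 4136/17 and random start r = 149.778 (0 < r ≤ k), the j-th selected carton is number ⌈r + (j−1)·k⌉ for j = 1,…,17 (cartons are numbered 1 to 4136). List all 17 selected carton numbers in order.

j=1: r + 0k = 149.778 → ⌈·⌉ = 150
j=2: r + 1k = 393.072117… → ⌈·⌉ = 394
j=3: r + 2k = 636.366235… → ⌈·⌉ = 637
j=4: r + 3k = 879.660352… → ⌈·⌉ = 880
j=5: r + 4k = 1122.954470… → ⌈·⌉ = 1123
j=6: r + 5k = 1366.248588… → ⌈·⌉ = 1367
j=7: r + 6k = 1609.542705… → ⌈·⌉ = 1610
j=8: r + 7k = 1852.836823… → ⌈·⌉ = 1853
j=9: r + 8k = 2096.130941… → ⌈·⌉ = 2097
j=10: r + 9k = 2339.425058… → ⌈·⌉ = 2340
j=11: r + 10k = 2582.719176… → ⌈·⌉ = 2583
j=12: r + 11k = 2826.013294… → ⌈·⌉ = 2827
j=13: r + 12k = 3069.307411… → ⌈·⌉ = 3070
j=14: r + 13k = 3312.601529… → ⌈·⌉ = 3313
j=15: r + 14k = 3555.895647… → ⌈·⌉ = 3556
j=16: r + 15k = 3799.189764… → ⌈·⌉ = 3800
j=17: r + 16k = 4042.483882… → ⌈·⌉ = 4043

150, 394, 637, 880, 1123, 1367, 1610, 1853, 2097, 2340, 2583, 2827, 3070, 3313, 3556, 3800, 4043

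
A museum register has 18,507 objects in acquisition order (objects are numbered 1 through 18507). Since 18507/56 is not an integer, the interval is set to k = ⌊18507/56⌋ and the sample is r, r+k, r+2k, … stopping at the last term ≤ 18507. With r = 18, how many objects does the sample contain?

57

k = ⌊18507/56⌋ = 330
Achieved size = ⌊(18507 − 18)/330⌋ + 1 = ⌊18489/330⌋ + 1 = 56 + 1 = 57
(last selection: 18 + 56×330 = 18498 ≤ 18507; next would be 18828 > 18507)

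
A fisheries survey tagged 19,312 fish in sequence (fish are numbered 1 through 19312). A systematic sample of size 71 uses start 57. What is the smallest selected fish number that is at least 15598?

k = 19312/71 = 272
Steps past start: ⌈(15598 − 57)/272⌉ = ⌈15541/272⌉ = 58
Selected fish: 57 + 58×272 = 15833

15833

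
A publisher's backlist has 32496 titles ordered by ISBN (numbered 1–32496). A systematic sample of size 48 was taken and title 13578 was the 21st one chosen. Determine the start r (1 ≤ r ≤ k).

k = 32496/48 = 677
r = 13578 − (21−1)×677 = 13578 − 13540 = 38

38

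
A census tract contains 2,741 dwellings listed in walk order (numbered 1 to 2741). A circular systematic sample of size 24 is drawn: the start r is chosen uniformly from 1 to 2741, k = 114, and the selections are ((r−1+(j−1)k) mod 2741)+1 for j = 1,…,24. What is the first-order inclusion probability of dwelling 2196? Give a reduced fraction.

For each position j, as r ranges over 1…2741 the j-th selection hits every dwelling exactly once, so dwelling 2196 is selected for exactly 24 of the 2741 starts.
Inclusion probability = 24/2741.

24/2741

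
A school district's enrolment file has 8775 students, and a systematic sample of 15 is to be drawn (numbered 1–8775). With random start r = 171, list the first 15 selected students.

171, 756, 1341, 1926, 2511, 3096, 3681, 4266, 4851, 5436, 6021, 6606, 7191, 7776, 8361

k = N/n = 8775/15 = 585
student 1: 171
student 2: 171 + 585 = 756
student 3: 756 + 585 = 1341
student 4: 1341 + 585 = 1926
student 5: 1926 + 585 = 2511
student 6: 2511 + 585 = 3096
student 7: 3096 + 585 = 3681
student 8: 3681 + 585 = 4266
student 9: 4266 + 585 = 4851
student 10: 4851 + 585 = 5436
student 11: 5436 + 585 = 6021
student 12: 6021 + 585 = 6606
student 13: 6606 + 585 = 7191
student 14: 7191 + 585 = 7776
student 15: 7776 + 585 = 8361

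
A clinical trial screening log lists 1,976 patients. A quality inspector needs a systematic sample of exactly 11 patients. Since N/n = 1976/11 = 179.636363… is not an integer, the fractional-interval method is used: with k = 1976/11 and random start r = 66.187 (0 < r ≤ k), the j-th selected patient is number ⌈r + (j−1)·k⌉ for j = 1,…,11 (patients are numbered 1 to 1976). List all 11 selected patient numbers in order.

67, 246, 426, 606, 785, 965, 1145, 1324, 1504, 1683, 1863

j=1: r + 0k = 66.187 → ⌈·⌉ = 67
j=2: r + 1k = 245.823363… → ⌈·⌉ = 246
j=3: r + 2k = 425.459727… → ⌈·⌉ = 426
j=4: r + 3k = 605.096090… → ⌈·⌉ = 606
j=5: r + 4k = 784.732454… → ⌈·⌉ = 785
j=6: r + 5k = 964.368818… → ⌈·⌉ = 965
j=7: r + 6k = 1144.005181… → ⌈·⌉ = 1145
j=8: r + 7k = 1323.641545… → ⌈·⌉ = 1324
j=9: r + 8k = 1503.277909… → ⌈·⌉ = 1504
j=10: r + 9k = 1682.914272… → ⌈·⌉ = 1683
j=11: r + 10k = 1862.550636… → ⌈·⌉ = 1863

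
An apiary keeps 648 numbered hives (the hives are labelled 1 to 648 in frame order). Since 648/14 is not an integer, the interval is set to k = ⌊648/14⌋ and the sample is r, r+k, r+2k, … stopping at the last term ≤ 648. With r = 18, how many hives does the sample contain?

14

k = ⌊648/14⌋ = 46
Achieved size = ⌊(648 − 18)/46⌋ + 1 = ⌊630/46⌋ + 1 = 13 + 1 = 14
(last selection: 18 + 13×46 = 616 ≤ 648; next would be 662 > 648)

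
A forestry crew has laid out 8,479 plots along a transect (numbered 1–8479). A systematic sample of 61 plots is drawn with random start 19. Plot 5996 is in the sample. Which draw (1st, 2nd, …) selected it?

44

k = 8479/61 = 139
position = (5996 − 19)/139 + 1 = 5977/139 + 1 = 43 + 1 = 44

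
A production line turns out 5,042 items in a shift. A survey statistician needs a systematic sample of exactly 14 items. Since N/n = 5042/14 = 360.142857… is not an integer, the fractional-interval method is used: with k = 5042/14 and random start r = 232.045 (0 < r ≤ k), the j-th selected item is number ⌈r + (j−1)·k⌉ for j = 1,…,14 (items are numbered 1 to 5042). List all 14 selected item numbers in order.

j=1: r + 0k = 232.045 → ⌈·⌉ = 233
j=2: r + 1k = 592.187857… → ⌈·⌉ = 593
j=3: r + 2k = 952.330714… → ⌈·⌉ = 953
j=4: r + 3k = 1312.473571… → ⌈·⌉ = 1313
j=5: r + 4k = 1672.616428… → ⌈·⌉ = 1673
j=6: r + 5k = 2032.759285… → ⌈·⌉ = 2033
j=7: r + 6k = 2392.902142… → ⌈·⌉ = 2393
j=8: r + 7k = 2753.045 → ⌈·⌉ = 2754
j=9: r + 8k = 3113.187857… → ⌈·⌉ = 3114
j=10: r + 9k = 3473.330714… → ⌈·⌉ = 3474
j=11: r + 10k = 3833.473571… → ⌈·⌉ = 3834
j=12: r + 11k = 4193.616428… → ⌈·⌉ = 4194
j=13: r + 12k = 4553.759285… → ⌈·⌉ = 4554
j=14: r + 13k = 4913.902142… → ⌈·⌉ = 4914

233, 593, 953, 1313, 1673, 2033, 2393, 2754, 3114, 3474, 3834, 4194, 4554, 4914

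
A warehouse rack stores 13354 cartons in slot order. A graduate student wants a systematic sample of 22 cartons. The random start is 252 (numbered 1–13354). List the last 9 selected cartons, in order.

k = N/n = 13354/22 = 607
14th selection = 252 + 13×607 = 8143
15th: 8143 + 607 = 8750
16th: 8750 + 607 = 9357
17th: 9357 + 607 = 9964
18th: 9964 + 607 = 10571
19th: 10571 + 607 = 11178
20th: 11178 + 607 = 11785
21st: 11785 + 607 = 12392
22nd: 12392 + 607 = 12999

8143, 8750, 9357, 9964, 10571, 11178, 11785, 12392, 12999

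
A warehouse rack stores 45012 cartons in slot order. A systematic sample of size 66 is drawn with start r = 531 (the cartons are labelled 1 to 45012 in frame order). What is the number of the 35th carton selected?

k = 45012/66 = 682
35th selection = r + (35−1)·k = 531 + 34×682 = 531 + 23188 = 23719

23719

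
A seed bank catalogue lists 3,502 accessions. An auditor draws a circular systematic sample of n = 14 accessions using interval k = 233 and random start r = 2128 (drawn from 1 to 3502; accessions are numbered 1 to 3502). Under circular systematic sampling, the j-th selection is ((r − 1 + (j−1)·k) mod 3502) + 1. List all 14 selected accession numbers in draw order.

2128, 2361, 2594, 2827, 3060, 3293, 24, 257, 490, 723, 956, 1189, 1422, 1655

Selection 1: 2128
Selection 2: 2128 + 233 = 2361
Selection 3: 2361 + 233 = 2594
Selection 4: 2594 + 233 = 2827
Selection 5: 2827 + 233 = 3060
Selection 6: 3060 + 233 = 3293
Selection 7: 3293 + 233 = 3526 → 3526 − 3502 = 24
Selection 8: 24 + 233 = 257
Selection 9: 257 + 233 = 490
Selection 10: 490 + 233 = 723
Selection 11: 723 + 233 = 956
Selection 12: 956 + 233 = 1189
Selection 13: 1189 + 233 = 1422
Selection 14: 1422 + 233 = 1655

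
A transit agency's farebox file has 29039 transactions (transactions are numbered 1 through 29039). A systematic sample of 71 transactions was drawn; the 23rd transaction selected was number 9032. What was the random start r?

34

k = 29039/71 = 409
r = 9032 − (23−1)×409 = 9032 − 8998 = 34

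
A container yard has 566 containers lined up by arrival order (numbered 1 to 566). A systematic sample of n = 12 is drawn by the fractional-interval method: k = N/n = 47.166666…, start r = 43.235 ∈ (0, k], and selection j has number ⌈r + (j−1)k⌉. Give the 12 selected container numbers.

44, 91, 138, 185, 232, 280, 327, 374, 421, 468, 515, 563

j=1: r + 0k = 43.235 → ⌈·⌉ = 44
j=2: r + 1k = 90.401666… → ⌈·⌉ = 91
j=3: r + 2k = 137.568333… → ⌈·⌉ = 138
j=4: r + 3k = 184.735 → ⌈·⌉ = 185
j=5: r + 4k = 231.901666… → ⌈·⌉ = 232
j=6: r + 5k = 279.068333… → ⌈·⌉ = 280
j=7: r + 6k = 326.235 → ⌈·⌉ = 327
j=8: r + 7k = 373.401666… → ⌈·⌉ = 374
j=9: r + 8k = 420.568333… → ⌈·⌉ = 421
j=10: r + 9k = 467.735 → ⌈·⌉ = 468
j=11: r + 10k = 514.901666… → ⌈·⌉ = 515
j=12: r + 11k = 562.068333… → ⌈·⌉ = 563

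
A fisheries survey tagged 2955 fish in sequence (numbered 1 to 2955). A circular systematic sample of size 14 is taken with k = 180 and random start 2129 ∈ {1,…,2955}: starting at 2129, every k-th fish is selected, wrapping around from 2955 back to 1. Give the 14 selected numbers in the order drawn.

Selection 1: 2129
Selection 2: 2129 + 180 = 2309
Selection 3: 2309 + 180 = 2489
Selection 4: 2489 + 180 = 2669
Selection 5: 2669 + 180 = 2849
Selection 6: 2849 + 180 = 3029 → 3029 − 2955 = 74
Selection 7: 74 + 180 = 254
Selection 8: 254 + 180 = 434
Selection 9: 434 + 180 = 614
Selection 10: 614 + 180 = 794
Selection 11: 794 + 180 = 974
Selection 12: 974 + 180 = 1154
Selection 13: 1154 + 180 = 1334
Selection 14: 1334 + 180 = 1514

2129, 2309, 2489, 2669, 2849, 74, 254, 434, 614, 794, 974, 1154, 1334, 1514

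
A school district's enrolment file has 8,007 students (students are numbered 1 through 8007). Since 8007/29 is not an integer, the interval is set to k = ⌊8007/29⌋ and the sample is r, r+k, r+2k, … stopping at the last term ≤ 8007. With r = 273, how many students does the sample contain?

k = ⌊8007/29⌋ = 276
Achieved size = ⌊(8007 − 273)/276⌋ + 1 = ⌊7734/276⌋ + 1 = 28 + 1 = 29
(last selection: 273 + 28×276 = 8001 ≤ 8007; next would be 8277 > 8007)

29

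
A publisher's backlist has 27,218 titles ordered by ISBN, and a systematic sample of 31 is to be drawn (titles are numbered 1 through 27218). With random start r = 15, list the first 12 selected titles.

15, 893, 1771, 2649, 3527, 4405, 5283, 6161, 7039, 7917, 8795, 9673

k = N/n = 27218/31 = 878
title 1: 15
title 2: 15 + 878 = 893
title 3: 893 + 878 = 1771
title 4: 1771 + 878 = 2649
title 5: 2649 + 878 = 3527
title 6: 3527 + 878 = 4405
title 7: 4405 + 878 = 5283
title 8: 5283 + 878 = 6161
title 9: 6161 + 878 = 7039
title 10: 7039 + 878 = 7917
title 11: 7917 + 878 = 8795
title 12: 8795 + 878 = 9673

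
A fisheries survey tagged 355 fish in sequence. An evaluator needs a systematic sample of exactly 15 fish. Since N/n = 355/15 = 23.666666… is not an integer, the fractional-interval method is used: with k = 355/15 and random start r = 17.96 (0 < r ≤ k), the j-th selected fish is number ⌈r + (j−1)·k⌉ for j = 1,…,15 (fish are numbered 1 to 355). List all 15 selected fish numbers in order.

18, 42, 66, 89, 113, 137, 160, 184, 208, 231, 255, 279, 302, 326, 350

j=1: r + 0k = 17.96 → ⌈·⌉ = 18
j=2: r + 1k = 41.626666… → ⌈·⌉ = 42
j=3: r + 2k = 65.293333… → ⌈·⌉ = 66
j=4: r + 3k = 88.96 → ⌈·⌉ = 89
j=5: r + 4k = 112.626666… → ⌈·⌉ = 113
j=6: r + 5k = 136.293333… → ⌈·⌉ = 137
j=7: r + 6k = 159.96 → ⌈·⌉ = 160
j=8: r + 7k = 183.626666… → ⌈·⌉ = 184
j=9: r + 8k = 207.293333… → ⌈·⌉ = 208
j=10: r + 9k = 230.96 → ⌈·⌉ = 231
j=11: r + 10k = 254.626666… → ⌈·⌉ = 255
j=12: r + 11k = 278.293333… → ⌈·⌉ = 279
j=13: r + 12k = 301.96 → ⌈·⌉ = 302
j=14: r + 13k = 325.626666… → ⌈·⌉ = 326
j=15: r + 14k = 349.293333… → ⌈·⌉ = 350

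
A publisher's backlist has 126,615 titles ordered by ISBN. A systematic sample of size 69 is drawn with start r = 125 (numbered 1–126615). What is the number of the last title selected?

k = 126615/69 = 1835
69th selection = r + (69−1)·k = 125 + 68×1835 = 125 + 124780 = 124905

124905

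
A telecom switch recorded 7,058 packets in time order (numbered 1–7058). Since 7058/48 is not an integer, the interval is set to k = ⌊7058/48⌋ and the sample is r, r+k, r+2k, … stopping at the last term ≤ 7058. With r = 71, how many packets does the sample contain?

48

k = ⌊7058/48⌋ = 147
Achieved size = ⌊(7058 − 71)/147⌋ + 1 = ⌊6987/147⌋ + 1 = 47 + 1 = 48
(last selection: 71 + 47×147 = 6980 ≤ 7058; next would be 7127 > 7058)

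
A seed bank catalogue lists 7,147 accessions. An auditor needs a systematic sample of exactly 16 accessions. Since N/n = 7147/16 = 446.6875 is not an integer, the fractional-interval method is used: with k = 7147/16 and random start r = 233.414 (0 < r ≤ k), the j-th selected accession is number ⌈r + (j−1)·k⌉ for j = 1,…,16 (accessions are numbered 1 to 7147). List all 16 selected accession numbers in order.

234, 681, 1127, 1574, 2021, 2467, 2914, 3361, 3807, 4254, 4701, 5147, 5594, 6041, 6488, 6934

j=1: r + 0k = 233.414 → ⌈·⌉ = 234
j=2: r + 1k = 680.1015 → ⌈·⌉ = 681
j=3: r + 2k = 1126.789 → ⌈·⌉ = 1127
j=4: r + 3k = 1573.4765 → ⌈·⌉ = 1574
j=5: r + 4k = 2020.164 → ⌈·⌉ = 2021
j=6: r + 5k = 2466.8515 → ⌈·⌉ = 2467
j=7: r + 6k = 2913.539 → ⌈·⌉ = 2914
j=8: r + 7k = 3360.2265 → ⌈·⌉ = 3361
j=9: r + 8k = 3806.914 → ⌈·⌉ = 3807
j=10: r + 9k = 4253.6015 → ⌈·⌉ = 4254
j=11: r + 10k = 4700.289 → ⌈·⌉ = 4701
j=12: r + 11k = 5146.9765 → ⌈·⌉ = 5147
j=13: r + 12k = 5593.664 → ⌈·⌉ = 5594
j=14: r + 13k = 6040.3515 → ⌈·⌉ = 6041
j=15: r + 14k = 6487.039 → ⌈·⌉ = 6488
j=16: r + 15k = 6933.7265 → ⌈·⌉ = 6934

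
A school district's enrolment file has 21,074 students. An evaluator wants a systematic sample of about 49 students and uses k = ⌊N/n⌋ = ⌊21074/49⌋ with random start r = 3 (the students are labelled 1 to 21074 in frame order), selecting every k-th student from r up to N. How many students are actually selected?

k = ⌊21074/49⌋ = 430
Achieved size = ⌊(21074 − 3)/430⌋ + 1 = ⌊21071/430⌋ + 1 = 49 + 1 = 50
(last selection: 3 + 49×430 = 21073 ≤ 21074; next would be 21503 > 21074)

50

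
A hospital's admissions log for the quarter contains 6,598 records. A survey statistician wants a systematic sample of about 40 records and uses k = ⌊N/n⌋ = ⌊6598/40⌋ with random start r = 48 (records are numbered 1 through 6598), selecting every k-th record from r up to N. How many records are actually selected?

k = ⌊6598/40⌋ = 164
Achieved size = ⌊(6598 − 48)/164⌋ + 1 = ⌊6550/164⌋ + 1 = 39 + 1 = 40
(last selection: 48 + 39×164 = 6444 ≤ 6598; next would be 6608 > 6598)

40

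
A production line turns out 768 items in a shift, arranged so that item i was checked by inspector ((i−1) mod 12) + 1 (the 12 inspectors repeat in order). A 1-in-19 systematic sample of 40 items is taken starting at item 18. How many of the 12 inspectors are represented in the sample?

Consecutive selections differ by k = 19, so their inspector numbers differ by 19 mod 12 = 7.
gcd(19, 12) = 1, so the sample visits 12/1 = 12 distinct residues mod 12.
Start 18 is inspector 6; the inspectors hit are 1, 2, 3, 4, 5, 6, 7, 8, 9, 10, 11, 12.

12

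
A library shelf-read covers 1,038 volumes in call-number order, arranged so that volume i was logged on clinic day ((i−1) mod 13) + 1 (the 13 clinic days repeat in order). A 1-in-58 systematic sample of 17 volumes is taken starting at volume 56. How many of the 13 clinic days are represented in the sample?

Consecutive selections differ by k = 58, so their clinic day numbers differ by 58 mod 13 = 6.
gcd(58, 13) = 1, so the sample visits 13/1 = 13 distinct residues mod 13.
Start 56 is clinic day 4; the clinic days hit are 1, 2, 3, 4, 5, 6, 7, 8, 9, 10, 11, 12, 13.

13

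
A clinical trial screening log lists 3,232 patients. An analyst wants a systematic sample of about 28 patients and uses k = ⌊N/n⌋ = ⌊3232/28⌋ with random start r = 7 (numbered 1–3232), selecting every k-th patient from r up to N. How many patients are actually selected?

k = ⌊3232/28⌋ = 115
Achieved size = ⌊(3232 − 7)/115⌋ + 1 = ⌊3225/115⌋ + 1 = 28 + 1 = 29
(last selection: 7 + 28×115 = 3227 ≤ 3232; next would be 3342 > 3232)

29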